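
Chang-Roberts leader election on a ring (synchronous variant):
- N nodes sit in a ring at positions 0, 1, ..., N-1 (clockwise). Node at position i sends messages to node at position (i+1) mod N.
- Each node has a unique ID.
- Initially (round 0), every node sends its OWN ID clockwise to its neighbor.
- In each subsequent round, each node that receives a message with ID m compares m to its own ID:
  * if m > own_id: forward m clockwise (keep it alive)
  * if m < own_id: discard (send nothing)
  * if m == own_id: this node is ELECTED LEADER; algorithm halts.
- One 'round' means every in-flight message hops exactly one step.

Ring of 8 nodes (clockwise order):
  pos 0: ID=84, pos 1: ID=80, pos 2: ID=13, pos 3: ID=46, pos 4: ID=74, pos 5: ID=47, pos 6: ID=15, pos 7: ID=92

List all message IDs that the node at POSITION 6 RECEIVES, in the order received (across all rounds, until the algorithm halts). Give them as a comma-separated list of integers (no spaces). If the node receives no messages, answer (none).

Round 1: pos1(id80) recv 84: fwd; pos2(id13) recv 80: fwd; pos3(id46) recv 13: drop; pos4(id74) recv 46: drop; pos5(id47) recv 74: fwd; pos6(id15) recv 47: fwd; pos7(id92) recv 15: drop; pos0(id84) recv 92: fwd
Round 2: pos2(id13) recv 84: fwd; pos3(id46) recv 80: fwd; pos6(id15) recv 74: fwd; pos7(id92) recv 47: drop; pos1(id80) recv 92: fwd
Round 3: pos3(id46) recv 84: fwd; pos4(id74) recv 80: fwd; pos7(id92) recv 74: drop; pos2(id13) recv 92: fwd
Round 4: pos4(id74) recv 84: fwd; pos5(id47) recv 80: fwd; pos3(id46) recv 92: fwd
Round 5: pos5(id47) recv 84: fwd; pos6(id15) recv 80: fwd; pos4(id74) recv 92: fwd
Round 6: pos6(id15) recv 84: fwd; pos7(id92) recv 80: drop; pos5(id47) recv 92: fwd
Round 7: pos7(id92) recv 84: drop; pos6(id15) recv 92: fwd
Round 8: pos7(id92) recv 92: ELECTED

Answer: 47,74,80,84,92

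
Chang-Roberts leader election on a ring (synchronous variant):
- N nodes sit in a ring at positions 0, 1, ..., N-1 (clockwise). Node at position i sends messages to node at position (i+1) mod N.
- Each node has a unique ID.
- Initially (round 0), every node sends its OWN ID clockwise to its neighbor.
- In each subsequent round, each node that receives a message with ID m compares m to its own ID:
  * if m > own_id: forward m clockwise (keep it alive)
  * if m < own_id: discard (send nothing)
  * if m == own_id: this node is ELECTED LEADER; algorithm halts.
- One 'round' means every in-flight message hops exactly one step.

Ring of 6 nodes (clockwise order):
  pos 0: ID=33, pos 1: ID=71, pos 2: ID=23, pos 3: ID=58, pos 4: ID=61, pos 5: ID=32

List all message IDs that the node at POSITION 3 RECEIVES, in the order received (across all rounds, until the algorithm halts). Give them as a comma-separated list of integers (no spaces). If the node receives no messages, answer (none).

Answer: 23,71

Derivation:
Round 1: pos1(id71) recv 33: drop; pos2(id23) recv 71: fwd; pos3(id58) recv 23: drop; pos4(id61) recv 58: drop; pos5(id32) recv 61: fwd; pos0(id33) recv 32: drop
Round 2: pos3(id58) recv 71: fwd; pos0(id33) recv 61: fwd
Round 3: pos4(id61) recv 71: fwd; pos1(id71) recv 61: drop
Round 4: pos5(id32) recv 71: fwd
Round 5: pos0(id33) recv 71: fwd
Round 6: pos1(id71) recv 71: ELECTED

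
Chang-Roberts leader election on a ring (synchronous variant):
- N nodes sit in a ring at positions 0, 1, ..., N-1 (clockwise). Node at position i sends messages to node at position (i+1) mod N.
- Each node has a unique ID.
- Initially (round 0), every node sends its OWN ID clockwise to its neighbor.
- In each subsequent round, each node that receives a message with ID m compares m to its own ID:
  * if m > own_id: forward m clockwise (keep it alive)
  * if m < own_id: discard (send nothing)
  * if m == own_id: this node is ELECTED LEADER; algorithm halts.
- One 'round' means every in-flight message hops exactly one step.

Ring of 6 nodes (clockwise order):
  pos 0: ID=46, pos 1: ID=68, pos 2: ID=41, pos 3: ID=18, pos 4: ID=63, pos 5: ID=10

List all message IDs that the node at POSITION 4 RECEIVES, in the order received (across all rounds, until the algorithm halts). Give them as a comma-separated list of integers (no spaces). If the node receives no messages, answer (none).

Answer: 18,41,68

Derivation:
Round 1: pos1(id68) recv 46: drop; pos2(id41) recv 68: fwd; pos3(id18) recv 41: fwd; pos4(id63) recv 18: drop; pos5(id10) recv 63: fwd; pos0(id46) recv 10: drop
Round 2: pos3(id18) recv 68: fwd; pos4(id63) recv 41: drop; pos0(id46) recv 63: fwd
Round 3: pos4(id63) recv 68: fwd; pos1(id68) recv 63: drop
Round 4: pos5(id10) recv 68: fwd
Round 5: pos0(id46) recv 68: fwd
Round 6: pos1(id68) recv 68: ELECTED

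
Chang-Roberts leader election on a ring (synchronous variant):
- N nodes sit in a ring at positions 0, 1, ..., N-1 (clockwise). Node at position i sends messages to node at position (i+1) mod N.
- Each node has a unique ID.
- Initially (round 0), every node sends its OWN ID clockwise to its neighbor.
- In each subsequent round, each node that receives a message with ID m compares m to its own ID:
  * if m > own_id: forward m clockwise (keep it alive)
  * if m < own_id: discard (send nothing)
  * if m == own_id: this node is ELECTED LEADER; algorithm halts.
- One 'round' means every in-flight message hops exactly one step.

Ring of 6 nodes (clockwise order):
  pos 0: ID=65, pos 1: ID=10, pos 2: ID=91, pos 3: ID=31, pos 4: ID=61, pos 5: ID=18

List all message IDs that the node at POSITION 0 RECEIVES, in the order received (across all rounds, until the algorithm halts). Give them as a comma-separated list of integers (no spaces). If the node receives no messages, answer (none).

Answer: 18,61,91

Derivation:
Round 1: pos1(id10) recv 65: fwd; pos2(id91) recv 10: drop; pos3(id31) recv 91: fwd; pos4(id61) recv 31: drop; pos5(id18) recv 61: fwd; pos0(id65) recv 18: drop
Round 2: pos2(id91) recv 65: drop; pos4(id61) recv 91: fwd; pos0(id65) recv 61: drop
Round 3: pos5(id18) recv 91: fwd
Round 4: pos0(id65) recv 91: fwd
Round 5: pos1(id10) recv 91: fwd
Round 6: pos2(id91) recv 91: ELECTED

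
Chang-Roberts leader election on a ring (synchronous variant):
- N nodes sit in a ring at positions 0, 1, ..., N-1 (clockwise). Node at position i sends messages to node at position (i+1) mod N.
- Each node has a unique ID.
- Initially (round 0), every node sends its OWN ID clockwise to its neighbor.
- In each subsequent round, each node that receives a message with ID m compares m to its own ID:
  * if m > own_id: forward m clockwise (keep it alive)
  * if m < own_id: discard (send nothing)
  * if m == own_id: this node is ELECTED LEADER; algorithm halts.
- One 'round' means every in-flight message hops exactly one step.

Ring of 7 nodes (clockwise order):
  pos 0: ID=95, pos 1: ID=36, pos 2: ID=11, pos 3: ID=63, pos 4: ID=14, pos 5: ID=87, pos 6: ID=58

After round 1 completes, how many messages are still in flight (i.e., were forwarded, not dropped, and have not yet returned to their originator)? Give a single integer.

Answer: 4

Derivation:
Round 1: pos1(id36) recv 95: fwd; pos2(id11) recv 36: fwd; pos3(id63) recv 11: drop; pos4(id14) recv 63: fwd; pos5(id87) recv 14: drop; pos6(id58) recv 87: fwd; pos0(id95) recv 58: drop
After round 1: 4 messages still in flight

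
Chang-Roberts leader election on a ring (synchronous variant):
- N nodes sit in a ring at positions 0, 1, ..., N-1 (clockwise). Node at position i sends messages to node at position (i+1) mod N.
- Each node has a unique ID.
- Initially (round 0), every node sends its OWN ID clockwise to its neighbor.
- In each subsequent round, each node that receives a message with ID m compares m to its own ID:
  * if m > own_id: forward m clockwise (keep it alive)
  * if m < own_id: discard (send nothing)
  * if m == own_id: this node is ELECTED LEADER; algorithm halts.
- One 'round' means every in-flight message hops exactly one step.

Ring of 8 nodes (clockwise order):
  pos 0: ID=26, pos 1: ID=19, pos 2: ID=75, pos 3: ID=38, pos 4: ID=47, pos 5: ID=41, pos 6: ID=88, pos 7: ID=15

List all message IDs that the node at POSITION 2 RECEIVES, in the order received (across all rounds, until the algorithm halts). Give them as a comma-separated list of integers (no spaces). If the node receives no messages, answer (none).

Answer: 19,26,88

Derivation:
Round 1: pos1(id19) recv 26: fwd; pos2(id75) recv 19: drop; pos3(id38) recv 75: fwd; pos4(id47) recv 38: drop; pos5(id41) recv 47: fwd; pos6(id88) recv 41: drop; pos7(id15) recv 88: fwd; pos0(id26) recv 15: drop
Round 2: pos2(id75) recv 26: drop; pos4(id47) recv 75: fwd; pos6(id88) recv 47: drop; pos0(id26) recv 88: fwd
Round 3: pos5(id41) recv 75: fwd; pos1(id19) recv 88: fwd
Round 4: pos6(id88) recv 75: drop; pos2(id75) recv 88: fwd
Round 5: pos3(id38) recv 88: fwd
Round 6: pos4(id47) recv 88: fwd
Round 7: pos5(id41) recv 88: fwd
Round 8: pos6(id88) recv 88: ELECTED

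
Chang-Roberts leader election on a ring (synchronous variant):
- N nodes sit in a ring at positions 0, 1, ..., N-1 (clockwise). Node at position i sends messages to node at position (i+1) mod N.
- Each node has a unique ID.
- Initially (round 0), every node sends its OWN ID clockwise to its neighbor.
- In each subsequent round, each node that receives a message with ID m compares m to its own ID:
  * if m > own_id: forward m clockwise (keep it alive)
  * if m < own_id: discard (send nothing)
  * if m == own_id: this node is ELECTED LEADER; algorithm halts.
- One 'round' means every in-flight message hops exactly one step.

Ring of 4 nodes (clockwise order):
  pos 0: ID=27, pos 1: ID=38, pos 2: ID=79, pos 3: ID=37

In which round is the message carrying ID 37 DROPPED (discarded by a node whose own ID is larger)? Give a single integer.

Answer: 2

Derivation:
Round 1: pos1(id38) recv 27: drop; pos2(id79) recv 38: drop; pos3(id37) recv 79: fwd; pos0(id27) recv 37: fwd
Round 2: pos0(id27) recv 79: fwd; pos1(id38) recv 37: drop
Round 3: pos1(id38) recv 79: fwd
Round 4: pos2(id79) recv 79: ELECTED
Message ID 37 originates at pos 3; dropped at pos 1 in round 2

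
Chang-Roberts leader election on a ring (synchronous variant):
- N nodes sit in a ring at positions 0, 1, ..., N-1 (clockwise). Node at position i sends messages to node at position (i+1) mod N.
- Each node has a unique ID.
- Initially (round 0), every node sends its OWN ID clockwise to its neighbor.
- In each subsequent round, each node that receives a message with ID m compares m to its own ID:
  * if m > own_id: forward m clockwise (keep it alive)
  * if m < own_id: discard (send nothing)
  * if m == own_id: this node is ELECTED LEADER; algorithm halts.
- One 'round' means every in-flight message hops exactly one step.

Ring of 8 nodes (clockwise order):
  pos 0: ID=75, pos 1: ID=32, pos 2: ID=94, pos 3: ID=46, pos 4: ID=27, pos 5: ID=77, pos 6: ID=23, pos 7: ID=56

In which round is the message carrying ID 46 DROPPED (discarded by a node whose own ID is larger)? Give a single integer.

Answer: 2

Derivation:
Round 1: pos1(id32) recv 75: fwd; pos2(id94) recv 32: drop; pos3(id46) recv 94: fwd; pos4(id27) recv 46: fwd; pos5(id77) recv 27: drop; pos6(id23) recv 77: fwd; pos7(id56) recv 23: drop; pos0(id75) recv 56: drop
Round 2: pos2(id94) recv 75: drop; pos4(id27) recv 94: fwd; pos5(id77) recv 46: drop; pos7(id56) recv 77: fwd
Round 3: pos5(id77) recv 94: fwd; pos0(id75) recv 77: fwd
Round 4: pos6(id23) recv 94: fwd; pos1(id32) recv 77: fwd
Round 5: pos7(id56) recv 94: fwd; pos2(id94) recv 77: drop
Round 6: pos0(id75) recv 94: fwd
Round 7: pos1(id32) recv 94: fwd
Round 8: pos2(id94) recv 94: ELECTED
Message ID 46 originates at pos 3; dropped at pos 5 in round 2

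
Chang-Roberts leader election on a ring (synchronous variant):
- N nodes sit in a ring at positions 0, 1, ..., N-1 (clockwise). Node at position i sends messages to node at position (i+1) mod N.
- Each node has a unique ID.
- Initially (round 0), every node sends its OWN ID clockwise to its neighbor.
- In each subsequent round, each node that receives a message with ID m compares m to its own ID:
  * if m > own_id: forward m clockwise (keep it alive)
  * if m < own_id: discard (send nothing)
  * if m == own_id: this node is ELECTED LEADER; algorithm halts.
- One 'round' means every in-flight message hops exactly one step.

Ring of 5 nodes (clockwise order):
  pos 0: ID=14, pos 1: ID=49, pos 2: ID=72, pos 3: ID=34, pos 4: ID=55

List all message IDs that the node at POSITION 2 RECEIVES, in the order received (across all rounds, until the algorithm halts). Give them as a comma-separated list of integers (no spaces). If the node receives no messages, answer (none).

Answer: 49,55,72

Derivation:
Round 1: pos1(id49) recv 14: drop; pos2(id72) recv 49: drop; pos3(id34) recv 72: fwd; pos4(id55) recv 34: drop; pos0(id14) recv 55: fwd
Round 2: pos4(id55) recv 72: fwd; pos1(id49) recv 55: fwd
Round 3: pos0(id14) recv 72: fwd; pos2(id72) recv 55: drop
Round 4: pos1(id49) recv 72: fwd
Round 5: pos2(id72) recv 72: ELECTED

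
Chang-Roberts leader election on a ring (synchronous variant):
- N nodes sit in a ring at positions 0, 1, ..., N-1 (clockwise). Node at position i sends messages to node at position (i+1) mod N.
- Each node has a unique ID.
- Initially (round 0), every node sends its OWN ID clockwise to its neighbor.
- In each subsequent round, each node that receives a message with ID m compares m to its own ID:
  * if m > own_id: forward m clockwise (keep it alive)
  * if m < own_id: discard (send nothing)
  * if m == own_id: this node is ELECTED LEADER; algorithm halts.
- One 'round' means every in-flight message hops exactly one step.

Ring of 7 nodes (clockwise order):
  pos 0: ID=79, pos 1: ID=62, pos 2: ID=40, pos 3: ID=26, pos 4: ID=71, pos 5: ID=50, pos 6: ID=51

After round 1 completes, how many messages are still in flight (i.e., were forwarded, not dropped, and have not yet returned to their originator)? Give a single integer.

Answer: 4

Derivation:
Round 1: pos1(id62) recv 79: fwd; pos2(id40) recv 62: fwd; pos3(id26) recv 40: fwd; pos4(id71) recv 26: drop; pos5(id50) recv 71: fwd; pos6(id51) recv 50: drop; pos0(id79) recv 51: drop
After round 1: 4 messages still in flight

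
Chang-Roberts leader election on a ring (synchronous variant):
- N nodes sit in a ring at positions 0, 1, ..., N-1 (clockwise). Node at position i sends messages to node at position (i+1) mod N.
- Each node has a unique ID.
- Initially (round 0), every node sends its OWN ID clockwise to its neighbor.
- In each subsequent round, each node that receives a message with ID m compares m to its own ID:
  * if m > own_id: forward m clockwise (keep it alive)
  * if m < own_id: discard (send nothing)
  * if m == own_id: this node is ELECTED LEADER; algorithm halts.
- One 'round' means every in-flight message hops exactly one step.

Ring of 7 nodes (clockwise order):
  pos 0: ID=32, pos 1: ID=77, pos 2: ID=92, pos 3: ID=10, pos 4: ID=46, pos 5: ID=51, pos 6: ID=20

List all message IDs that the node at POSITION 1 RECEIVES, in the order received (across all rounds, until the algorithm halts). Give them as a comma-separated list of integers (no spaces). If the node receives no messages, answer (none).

Round 1: pos1(id77) recv 32: drop; pos2(id92) recv 77: drop; pos3(id10) recv 92: fwd; pos4(id46) recv 10: drop; pos5(id51) recv 46: drop; pos6(id20) recv 51: fwd; pos0(id32) recv 20: drop
Round 2: pos4(id46) recv 92: fwd; pos0(id32) recv 51: fwd
Round 3: pos5(id51) recv 92: fwd; pos1(id77) recv 51: drop
Round 4: pos6(id20) recv 92: fwd
Round 5: pos0(id32) recv 92: fwd
Round 6: pos1(id77) recv 92: fwd
Round 7: pos2(id92) recv 92: ELECTED

Answer: 32,51,92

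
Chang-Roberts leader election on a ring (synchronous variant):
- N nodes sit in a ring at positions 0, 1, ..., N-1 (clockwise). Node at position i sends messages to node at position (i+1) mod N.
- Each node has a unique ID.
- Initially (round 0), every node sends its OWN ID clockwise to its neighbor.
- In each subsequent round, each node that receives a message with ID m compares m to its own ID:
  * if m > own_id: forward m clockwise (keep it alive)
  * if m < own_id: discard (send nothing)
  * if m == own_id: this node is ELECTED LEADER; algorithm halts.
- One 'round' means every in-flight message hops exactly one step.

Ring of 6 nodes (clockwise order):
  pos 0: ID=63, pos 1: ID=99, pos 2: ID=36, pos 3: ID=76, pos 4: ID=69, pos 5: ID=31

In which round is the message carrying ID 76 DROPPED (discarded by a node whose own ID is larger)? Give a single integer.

Round 1: pos1(id99) recv 63: drop; pos2(id36) recv 99: fwd; pos3(id76) recv 36: drop; pos4(id69) recv 76: fwd; pos5(id31) recv 69: fwd; pos0(id63) recv 31: drop
Round 2: pos3(id76) recv 99: fwd; pos5(id31) recv 76: fwd; pos0(id63) recv 69: fwd
Round 3: pos4(id69) recv 99: fwd; pos0(id63) recv 76: fwd; pos1(id99) recv 69: drop
Round 4: pos5(id31) recv 99: fwd; pos1(id99) recv 76: drop
Round 5: pos0(id63) recv 99: fwd
Round 6: pos1(id99) recv 99: ELECTED
Message ID 76 originates at pos 3; dropped at pos 1 in round 4

Answer: 4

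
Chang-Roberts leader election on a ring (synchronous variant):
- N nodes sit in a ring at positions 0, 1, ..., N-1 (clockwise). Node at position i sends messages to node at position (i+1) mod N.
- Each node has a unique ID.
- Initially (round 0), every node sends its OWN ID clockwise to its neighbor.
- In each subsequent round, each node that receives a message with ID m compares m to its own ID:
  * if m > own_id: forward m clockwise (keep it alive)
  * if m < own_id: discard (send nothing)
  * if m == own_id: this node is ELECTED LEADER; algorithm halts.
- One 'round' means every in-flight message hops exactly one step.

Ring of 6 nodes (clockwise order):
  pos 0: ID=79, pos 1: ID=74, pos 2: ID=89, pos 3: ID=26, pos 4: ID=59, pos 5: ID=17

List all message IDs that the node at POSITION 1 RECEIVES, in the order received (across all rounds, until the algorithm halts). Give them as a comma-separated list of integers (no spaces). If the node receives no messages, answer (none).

Answer: 79,89

Derivation:
Round 1: pos1(id74) recv 79: fwd; pos2(id89) recv 74: drop; pos3(id26) recv 89: fwd; pos4(id59) recv 26: drop; pos5(id17) recv 59: fwd; pos0(id79) recv 17: drop
Round 2: pos2(id89) recv 79: drop; pos4(id59) recv 89: fwd; pos0(id79) recv 59: drop
Round 3: pos5(id17) recv 89: fwd
Round 4: pos0(id79) recv 89: fwd
Round 5: pos1(id74) recv 89: fwd
Round 6: pos2(id89) recv 89: ELECTED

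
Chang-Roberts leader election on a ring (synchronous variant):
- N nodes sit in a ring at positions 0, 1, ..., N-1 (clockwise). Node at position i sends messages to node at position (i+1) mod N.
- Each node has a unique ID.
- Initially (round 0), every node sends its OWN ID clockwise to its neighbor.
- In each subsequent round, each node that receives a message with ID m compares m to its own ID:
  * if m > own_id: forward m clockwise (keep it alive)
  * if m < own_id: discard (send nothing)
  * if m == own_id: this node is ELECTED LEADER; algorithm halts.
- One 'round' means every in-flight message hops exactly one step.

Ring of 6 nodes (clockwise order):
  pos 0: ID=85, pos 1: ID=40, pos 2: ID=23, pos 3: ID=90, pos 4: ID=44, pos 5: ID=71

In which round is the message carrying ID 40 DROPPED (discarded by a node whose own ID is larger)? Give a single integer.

Answer: 2

Derivation:
Round 1: pos1(id40) recv 85: fwd; pos2(id23) recv 40: fwd; pos3(id90) recv 23: drop; pos4(id44) recv 90: fwd; pos5(id71) recv 44: drop; pos0(id85) recv 71: drop
Round 2: pos2(id23) recv 85: fwd; pos3(id90) recv 40: drop; pos5(id71) recv 90: fwd
Round 3: pos3(id90) recv 85: drop; pos0(id85) recv 90: fwd
Round 4: pos1(id40) recv 90: fwd
Round 5: pos2(id23) recv 90: fwd
Round 6: pos3(id90) recv 90: ELECTED
Message ID 40 originates at pos 1; dropped at pos 3 in round 2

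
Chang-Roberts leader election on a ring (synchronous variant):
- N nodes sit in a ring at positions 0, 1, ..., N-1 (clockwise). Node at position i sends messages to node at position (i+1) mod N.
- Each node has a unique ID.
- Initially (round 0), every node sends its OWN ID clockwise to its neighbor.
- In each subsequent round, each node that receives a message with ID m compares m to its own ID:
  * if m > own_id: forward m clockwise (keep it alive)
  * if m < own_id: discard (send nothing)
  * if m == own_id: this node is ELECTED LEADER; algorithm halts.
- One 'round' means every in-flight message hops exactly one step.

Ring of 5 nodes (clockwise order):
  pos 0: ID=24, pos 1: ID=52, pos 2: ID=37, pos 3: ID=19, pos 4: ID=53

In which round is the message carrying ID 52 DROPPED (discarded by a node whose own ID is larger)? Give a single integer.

Answer: 3

Derivation:
Round 1: pos1(id52) recv 24: drop; pos2(id37) recv 52: fwd; pos3(id19) recv 37: fwd; pos4(id53) recv 19: drop; pos0(id24) recv 53: fwd
Round 2: pos3(id19) recv 52: fwd; pos4(id53) recv 37: drop; pos1(id52) recv 53: fwd
Round 3: pos4(id53) recv 52: drop; pos2(id37) recv 53: fwd
Round 4: pos3(id19) recv 53: fwd
Round 5: pos4(id53) recv 53: ELECTED
Message ID 52 originates at pos 1; dropped at pos 4 in round 3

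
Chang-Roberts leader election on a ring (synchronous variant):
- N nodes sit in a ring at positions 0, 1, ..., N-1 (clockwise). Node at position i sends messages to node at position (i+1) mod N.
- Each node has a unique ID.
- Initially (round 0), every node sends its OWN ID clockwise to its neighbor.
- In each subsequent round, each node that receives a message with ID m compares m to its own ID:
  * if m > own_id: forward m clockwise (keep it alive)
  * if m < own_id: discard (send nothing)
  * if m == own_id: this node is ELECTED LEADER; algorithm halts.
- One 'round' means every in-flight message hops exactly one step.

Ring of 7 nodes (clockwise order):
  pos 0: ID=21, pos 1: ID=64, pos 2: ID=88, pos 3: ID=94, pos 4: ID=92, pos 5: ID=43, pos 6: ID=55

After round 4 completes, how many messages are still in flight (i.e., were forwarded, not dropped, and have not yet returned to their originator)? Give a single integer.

Round 1: pos1(id64) recv 21: drop; pos2(id88) recv 64: drop; pos3(id94) recv 88: drop; pos4(id92) recv 94: fwd; pos5(id43) recv 92: fwd; pos6(id55) recv 43: drop; pos0(id21) recv 55: fwd
Round 2: pos5(id43) recv 94: fwd; pos6(id55) recv 92: fwd; pos1(id64) recv 55: drop
Round 3: pos6(id55) recv 94: fwd; pos0(id21) recv 92: fwd
Round 4: pos0(id21) recv 94: fwd; pos1(id64) recv 92: fwd
After round 4: 2 messages still in flight

Answer: 2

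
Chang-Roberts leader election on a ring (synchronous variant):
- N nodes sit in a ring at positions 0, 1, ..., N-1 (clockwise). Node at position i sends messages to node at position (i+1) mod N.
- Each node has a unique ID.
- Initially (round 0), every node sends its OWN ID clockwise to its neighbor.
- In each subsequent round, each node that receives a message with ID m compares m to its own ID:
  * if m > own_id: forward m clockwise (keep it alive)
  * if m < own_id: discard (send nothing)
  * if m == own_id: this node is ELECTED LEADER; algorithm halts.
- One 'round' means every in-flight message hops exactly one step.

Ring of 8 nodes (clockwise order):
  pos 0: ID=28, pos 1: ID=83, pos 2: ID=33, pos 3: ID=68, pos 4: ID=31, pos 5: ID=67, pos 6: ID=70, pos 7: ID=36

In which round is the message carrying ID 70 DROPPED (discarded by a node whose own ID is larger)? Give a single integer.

Round 1: pos1(id83) recv 28: drop; pos2(id33) recv 83: fwd; pos3(id68) recv 33: drop; pos4(id31) recv 68: fwd; pos5(id67) recv 31: drop; pos6(id70) recv 67: drop; pos7(id36) recv 70: fwd; pos0(id28) recv 36: fwd
Round 2: pos3(id68) recv 83: fwd; pos5(id67) recv 68: fwd; pos0(id28) recv 70: fwd; pos1(id83) recv 36: drop
Round 3: pos4(id31) recv 83: fwd; pos6(id70) recv 68: drop; pos1(id83) recv 70: drop
Round 4: pos5(id67) recv 83: fwd
Round 5: pos6(id70) recv 83: fwd
Round 6: pos7(id36) recv 83: fwd
Round 7: pos0(id28) recv 83: fwd
Round 8: pos1(id83) recv 83: ELECTED
Message ID 70 originates at pos 6; dropped at pos 1 in round 3

Answer: 3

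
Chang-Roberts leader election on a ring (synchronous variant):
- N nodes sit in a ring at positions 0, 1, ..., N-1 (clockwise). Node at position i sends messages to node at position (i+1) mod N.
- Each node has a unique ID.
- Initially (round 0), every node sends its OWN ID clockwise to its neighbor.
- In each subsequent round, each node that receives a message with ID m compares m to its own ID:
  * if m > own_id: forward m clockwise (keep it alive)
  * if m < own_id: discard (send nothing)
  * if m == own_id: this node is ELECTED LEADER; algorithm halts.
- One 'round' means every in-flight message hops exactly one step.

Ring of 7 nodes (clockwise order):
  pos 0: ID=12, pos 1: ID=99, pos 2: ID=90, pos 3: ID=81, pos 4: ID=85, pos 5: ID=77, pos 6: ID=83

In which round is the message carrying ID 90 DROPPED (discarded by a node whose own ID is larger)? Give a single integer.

Answer: 6

Derivation:
Round 1: pos1(id99) recv 12: drop; pos2(id90) recv 99: fwd; pos3(id81) recv 90: fwd; pos4(id85) recv 81: drop; pos5(id77) recv 85: fwd; pos6(id83) recv 77: drop; pos0(id12) recv 83: fwd
Round 2: pos3(id81) recv 99: fwd; pos4(id85) recv 90: fwd; pos6(id83) recv 85: fwd; pos1(id99) recv 83: drop
Round 3: pos4(id85) recv 99: fwd; pos5(id77) recv 90: fwd; pos0(id12) recv 85: fwd
Round 4: pos5(id77) recv 99: fwd; pos6(id83) recv 90: fwd; pos1(id99) recv 85: drop
Round 5: pos6(id83) recv 99: fwd; pos0(id12) recv 90: fwd
Round 6: pos0(id12) recv 99: fwd; pos1(id99) recv 90: drop
Round 7: pos1(id99) recv 99: ELECTED
Message ID 90 originates at pos 2; dropped at pos 1 in round 6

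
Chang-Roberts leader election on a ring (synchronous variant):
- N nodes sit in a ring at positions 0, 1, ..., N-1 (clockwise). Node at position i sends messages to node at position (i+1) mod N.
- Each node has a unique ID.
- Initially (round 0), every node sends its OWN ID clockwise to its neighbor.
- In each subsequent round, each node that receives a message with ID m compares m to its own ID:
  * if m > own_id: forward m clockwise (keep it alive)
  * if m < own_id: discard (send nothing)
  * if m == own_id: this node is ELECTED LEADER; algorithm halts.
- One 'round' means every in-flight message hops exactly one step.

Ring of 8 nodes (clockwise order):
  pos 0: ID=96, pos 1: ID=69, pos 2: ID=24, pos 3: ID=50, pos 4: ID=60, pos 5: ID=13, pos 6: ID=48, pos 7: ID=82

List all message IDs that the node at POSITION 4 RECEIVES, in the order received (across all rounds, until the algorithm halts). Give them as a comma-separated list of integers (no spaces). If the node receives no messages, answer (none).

Round 1: pos1(id69) recv 96: fwd; pos2(id24) recv 69: fwd; pos3(id50) recv 24: drop; pos4(id60) recv 50: drop; pos5(id13) recv 60: fwd; pos6(id48) recv 13: drop; pos7(id82) recv 48: drop; pos0(id96) recv 82: drop
Round 2: pos2(id24) recv 96: fwd; pos3(id50) recv 69: fwd; pos6(id48) recv 60: fwd
Round 3: pos3(id50) recv 96: fwd; pos4(id60) recv 69: fwd; pos7(id82) recv 60: drop
Round 4: pos4(id60) recv 96: fwd; pos5(id13) recv 69: fwd
Round 5: pos5(id13) recv 96: fwd; pos6(id48) recv 69: fwd
Round 6: pos6(id48) recv 96: fwd; pos7(id82) recv 69: drop
Round 7: pos7(id82) recv 96: fwd
Round 8: pos0(id96) recv 96: ELECTED

Answer: 50,69,96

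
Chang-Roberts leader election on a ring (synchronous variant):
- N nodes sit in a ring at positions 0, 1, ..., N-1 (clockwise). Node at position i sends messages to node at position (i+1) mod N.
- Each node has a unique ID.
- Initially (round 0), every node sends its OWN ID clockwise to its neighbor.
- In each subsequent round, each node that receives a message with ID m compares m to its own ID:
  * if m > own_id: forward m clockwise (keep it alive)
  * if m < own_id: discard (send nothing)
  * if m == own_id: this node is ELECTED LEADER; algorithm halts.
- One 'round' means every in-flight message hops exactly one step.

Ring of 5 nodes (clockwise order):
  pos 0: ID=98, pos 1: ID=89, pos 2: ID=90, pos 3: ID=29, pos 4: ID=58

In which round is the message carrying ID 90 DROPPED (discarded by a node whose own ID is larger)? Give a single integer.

Answer: 3

Derivation:
Round 1: pos1(id89) recv 98: fwd; pos2(id90) recv 89: drop; pos3(id29) recv 90: fwd; pos4(id58) recv 29: drop; pos0(id98) recv 58: drop
Round 2: pos2(id90) recv 98: fwd; pos4(id58) recv 90: fwd
Round 3: pos3(id29) recv 98: fwd; pos0(id98) recv 90: drop
Round 4: pos4(id58) recv 98: fwd
Round 5: pos0(id98) recv 98: ELECTED
Message ID 90 originates at pos 2; dropped at pos 0 in round 3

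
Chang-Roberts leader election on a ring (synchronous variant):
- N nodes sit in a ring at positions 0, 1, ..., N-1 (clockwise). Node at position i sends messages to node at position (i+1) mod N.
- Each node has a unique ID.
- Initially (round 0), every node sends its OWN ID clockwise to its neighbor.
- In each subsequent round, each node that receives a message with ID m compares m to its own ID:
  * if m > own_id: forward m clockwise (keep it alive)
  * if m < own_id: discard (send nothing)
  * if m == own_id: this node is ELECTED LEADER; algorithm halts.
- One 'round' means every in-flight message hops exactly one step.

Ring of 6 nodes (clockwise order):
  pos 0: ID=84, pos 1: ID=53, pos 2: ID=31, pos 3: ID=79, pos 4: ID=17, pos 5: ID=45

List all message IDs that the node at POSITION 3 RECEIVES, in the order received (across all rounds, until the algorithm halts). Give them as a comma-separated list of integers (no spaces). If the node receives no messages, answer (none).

Answer: 31,53,84

Derivation:
Round 1: pos1(id53) recv 84: fwd; pos2(id31) recv 53: fwd; pos3(id79) recv 31: drop; pos4(id17) recv 79: fwd; pos5(id45) recv 17: drop; pos0(id84) recv 45: drop
Round 2: pos2(id31) recv 84: fwd; pos3(id79) recv 53: drop; pos5(id45) recv 79: fwd
Round 3: pos3(id79) recv 84: fwd; pos0(id84) recv 79: drop
Round 4: pos4(id17) recv 84: fwd
Round 5: pos5(id45) recv 84: fwd
Round 6: pos0(id84) recv 84: ELECTED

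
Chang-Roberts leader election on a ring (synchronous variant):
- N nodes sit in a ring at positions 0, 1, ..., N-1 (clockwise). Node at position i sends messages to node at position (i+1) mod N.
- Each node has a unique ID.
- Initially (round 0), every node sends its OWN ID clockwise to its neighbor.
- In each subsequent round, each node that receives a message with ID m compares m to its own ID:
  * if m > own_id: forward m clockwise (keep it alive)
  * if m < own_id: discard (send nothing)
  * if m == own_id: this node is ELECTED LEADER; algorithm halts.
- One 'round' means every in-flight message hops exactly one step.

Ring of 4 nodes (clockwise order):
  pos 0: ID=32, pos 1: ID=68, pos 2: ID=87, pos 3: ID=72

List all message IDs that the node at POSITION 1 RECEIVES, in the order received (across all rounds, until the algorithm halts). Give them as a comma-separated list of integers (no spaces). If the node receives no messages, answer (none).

Answer: 32,72,87

Derivation:
Round 1: pos1(id68) recv 32: drop; pos2(id87) recv 68: drop; pos3(id72) recv 87: fwd; pos0(id32) recv 72: fwd
Round 2: pos0(id32) recv 87: fwd; pos1(id68) recv 72: fwd
Round 3: pos1(id68) recv 87: fwd; pos2(id87) recv 72: drop
Round 4: pos2(id87) recv 87: ELECTED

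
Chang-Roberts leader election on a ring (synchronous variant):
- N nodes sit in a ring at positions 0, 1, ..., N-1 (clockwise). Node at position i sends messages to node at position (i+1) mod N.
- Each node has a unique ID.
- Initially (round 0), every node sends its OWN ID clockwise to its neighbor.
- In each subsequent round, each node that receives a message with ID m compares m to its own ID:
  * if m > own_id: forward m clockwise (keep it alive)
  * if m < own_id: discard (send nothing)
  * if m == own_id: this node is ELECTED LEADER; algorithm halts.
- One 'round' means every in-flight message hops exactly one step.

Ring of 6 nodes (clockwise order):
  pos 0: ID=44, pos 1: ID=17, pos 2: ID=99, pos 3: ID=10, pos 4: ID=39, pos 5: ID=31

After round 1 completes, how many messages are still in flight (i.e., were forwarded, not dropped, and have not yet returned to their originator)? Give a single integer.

Round 1: pos1(id17) recv 44: fwd; pos2(id99) recv 17: drop; pos3(id10) recv 99: fwd; pos4(id39) recv 10: drop; pos5(id31) recv 39: fwd; pos0(id44) recv 31: drop
After round 1: 3 messages still in flight

Answer: 3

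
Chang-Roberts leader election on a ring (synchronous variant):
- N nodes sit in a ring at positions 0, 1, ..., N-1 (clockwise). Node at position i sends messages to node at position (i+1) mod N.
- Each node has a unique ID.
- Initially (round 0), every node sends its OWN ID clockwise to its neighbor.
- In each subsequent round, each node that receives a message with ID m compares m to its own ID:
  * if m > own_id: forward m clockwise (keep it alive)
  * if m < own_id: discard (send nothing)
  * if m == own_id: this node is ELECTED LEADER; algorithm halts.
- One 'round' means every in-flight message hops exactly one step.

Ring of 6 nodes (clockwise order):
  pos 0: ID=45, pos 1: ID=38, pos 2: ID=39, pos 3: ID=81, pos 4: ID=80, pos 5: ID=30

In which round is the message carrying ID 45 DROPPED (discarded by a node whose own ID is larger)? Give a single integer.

Round 1: pos1(id38) recv 45: fwd; pos2(id39) recv 38: drop; pos3(id81) recv 39: drop; pos4(id80) recv 81: fwd; pos5(id30) recv 80: fwd; pos0(id45) recv 30: drop
Round 2: pos2(id39) recv 45: fwd; pos5(id30) recv 81: fwd; pos0(id45) recv 80: fwd
Round 3: pos3(id81) recv 45: drop; pos0(id45) recv 81: fwd; pos1(id38) recv 80: fwd
Round 4: pos1(id38) recv 81: fwd; pos2(id39) recv 80: fwd
Round 5: pos2(id39) recv 81: fwd; pos3(id81) recv 80: drop
Round 6: pos3(id81) recv 81: ELECTED
Message ID 45 originates at pos 0; dropped at pos 3 in round 3

Answer: 3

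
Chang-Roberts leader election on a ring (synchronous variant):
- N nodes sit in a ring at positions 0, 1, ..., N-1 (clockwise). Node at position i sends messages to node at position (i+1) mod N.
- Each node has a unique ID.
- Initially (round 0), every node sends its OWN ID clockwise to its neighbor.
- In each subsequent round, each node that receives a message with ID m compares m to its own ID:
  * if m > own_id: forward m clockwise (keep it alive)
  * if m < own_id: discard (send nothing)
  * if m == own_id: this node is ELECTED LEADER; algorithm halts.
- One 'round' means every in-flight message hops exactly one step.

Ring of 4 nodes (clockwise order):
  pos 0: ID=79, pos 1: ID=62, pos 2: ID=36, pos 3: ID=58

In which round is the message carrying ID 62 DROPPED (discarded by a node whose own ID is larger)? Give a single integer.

Round 1: pos1(id62) recv 79: fwd; pos2(id36) recv 62: fwd; pos3(id58) recv 36: drop; pos0(id79) recv 58: drop
Round 2: pos2(id36) recv 79: fwd; pos3(id58) recv 62: fwd
Round 3: pos3(id58) recv 79: fwd; pos0(id79) recv 62: drop
Round 4: pos0(id79) recv 79: ELECTED
Message ID 62 originates at pos 1; dropped at pos 0 in round 3

Answer: 3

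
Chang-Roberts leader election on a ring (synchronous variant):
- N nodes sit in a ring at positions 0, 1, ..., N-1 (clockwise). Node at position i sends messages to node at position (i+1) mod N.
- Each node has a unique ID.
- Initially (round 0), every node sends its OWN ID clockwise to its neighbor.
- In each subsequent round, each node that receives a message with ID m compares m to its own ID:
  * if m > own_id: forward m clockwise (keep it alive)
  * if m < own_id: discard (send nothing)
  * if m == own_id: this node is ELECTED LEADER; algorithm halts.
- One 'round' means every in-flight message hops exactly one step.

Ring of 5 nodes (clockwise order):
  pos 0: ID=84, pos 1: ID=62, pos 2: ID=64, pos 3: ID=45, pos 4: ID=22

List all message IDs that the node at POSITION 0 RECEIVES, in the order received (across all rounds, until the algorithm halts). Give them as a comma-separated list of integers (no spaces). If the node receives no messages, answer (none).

Round 1: pos1(id62) recv 84: fwd; pos2(id64) recv 62: drop; pos3(id45) recv 64: fwd; pos4(id22) recv 45: fwd; pos0(id84) recv 22: drop
Round 2: pos2(id64) recv 84: fwd; pos4(id22) recv 64: fwd; pos0(id84) recv 45: drop
Round 3: pos3(id45) recv 84: fwd; pos0(id84) recv 64: drop
Round 4: pos4(id22) recv 84: fwd
Round 5: pos0(id84) recv 84: ELECTED

Answer: 22,45,64,84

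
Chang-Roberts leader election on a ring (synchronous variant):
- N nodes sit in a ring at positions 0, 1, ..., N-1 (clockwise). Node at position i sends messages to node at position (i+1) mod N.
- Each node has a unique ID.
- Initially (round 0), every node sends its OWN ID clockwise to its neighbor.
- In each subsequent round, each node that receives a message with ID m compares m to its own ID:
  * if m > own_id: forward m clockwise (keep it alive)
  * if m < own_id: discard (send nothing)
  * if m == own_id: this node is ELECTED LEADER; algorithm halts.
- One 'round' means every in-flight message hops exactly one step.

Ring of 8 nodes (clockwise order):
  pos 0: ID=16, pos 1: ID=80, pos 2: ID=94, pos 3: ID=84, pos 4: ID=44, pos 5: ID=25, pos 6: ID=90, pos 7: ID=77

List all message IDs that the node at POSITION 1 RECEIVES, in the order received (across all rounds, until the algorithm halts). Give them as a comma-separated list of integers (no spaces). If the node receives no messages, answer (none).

Answer: 16,77,90,94

Derivation:
Round 1: pos1(id80) recv 16: drop; pos2(id94) recv 80: drop; pos3(id84) recv 94: fwd; pos4(id44) recv 84: fwd; pos5(id25) recv 44: fwd; pos6(id90) recv 25: drop; pos7(id77) recv 90: fwd; pos0(id16) recv 77: fwd
Round 2: pos4(id44) recv 94: fwd; pos5(id25) recv 84: fwd; pos6(id90) recv 44: drop; pos0(id16) recv 90: fwd; pos1(id80) recv 77: drop
Round 3: pos5(id25) recv 94: fwd; pos6(id90) recv 84: drop; pos1(id80) recv 90: fwd
Round 4: pos6(id90) recv 94: fwd; pos2(id94) recv 90: drop
Round 5: pos7(id77) recv 94: fwd
Round 6: pos0(id16) recv 94: fwd
Round 7: pos1(id80) recv 94: fwd
Round 8: pos2(id94) recv 94: ELECTED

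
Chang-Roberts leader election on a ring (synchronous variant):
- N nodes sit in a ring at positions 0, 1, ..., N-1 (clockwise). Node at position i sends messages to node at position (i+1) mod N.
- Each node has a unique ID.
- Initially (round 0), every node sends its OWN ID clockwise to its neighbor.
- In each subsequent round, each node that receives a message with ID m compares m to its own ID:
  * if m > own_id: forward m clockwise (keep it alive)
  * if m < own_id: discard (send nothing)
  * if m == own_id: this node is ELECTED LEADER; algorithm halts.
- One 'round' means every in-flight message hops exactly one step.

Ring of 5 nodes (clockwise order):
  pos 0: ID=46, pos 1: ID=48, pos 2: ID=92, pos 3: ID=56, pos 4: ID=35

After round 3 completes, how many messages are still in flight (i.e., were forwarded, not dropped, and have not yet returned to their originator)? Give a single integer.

Round 1: pos1(id48) recv 46: drop; pos2(id92) recv 48: drop; pos3(id56) recv 92: fwd; pos4(id35) recv 56: fwd; pos0(id46) recv 35: drop
Round 2: pos4(id35) recv 92: fwd; pos0(id46) recv 56: fwd
Round 3: pos0(id46) recv 92: fwd; pos1(id48) recv 56: fwd
After round 3: 2 messages still in flight

Answer: 2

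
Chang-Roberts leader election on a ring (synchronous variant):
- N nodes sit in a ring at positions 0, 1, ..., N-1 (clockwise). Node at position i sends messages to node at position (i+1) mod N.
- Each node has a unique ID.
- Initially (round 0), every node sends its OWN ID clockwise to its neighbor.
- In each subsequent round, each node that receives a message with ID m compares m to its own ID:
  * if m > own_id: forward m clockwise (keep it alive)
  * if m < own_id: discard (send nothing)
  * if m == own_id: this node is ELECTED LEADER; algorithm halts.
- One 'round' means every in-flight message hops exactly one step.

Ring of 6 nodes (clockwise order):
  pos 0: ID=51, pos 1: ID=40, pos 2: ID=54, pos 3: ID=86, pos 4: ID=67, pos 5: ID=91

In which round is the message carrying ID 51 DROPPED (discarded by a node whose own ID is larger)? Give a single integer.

Round 1: pos1(id40) recv 51: fwd; pos2(id54) recv 40: drop; pos3(id86) recv 54: drop; pos4(id67) recv 86: fwd; pos5(id91) recv 67: drop; pos0(id51) recv 91: fwd
Round 2: pos2(id54) recv 51: drop; pos5(id91) recv 86: drop; pos1(id40) recv 91: fwd
Round 3: pos2(id54) recv 91: fwd
Round 4: pos3(id86) recv 91: fwd
Round 5: pos4(id67) recv 91: fwd
Round 6: pos5(id91) recv 91: ELECTED
Message ID 51 originates at pos 0; dropped at pos 2 in round 2

Answer: 2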